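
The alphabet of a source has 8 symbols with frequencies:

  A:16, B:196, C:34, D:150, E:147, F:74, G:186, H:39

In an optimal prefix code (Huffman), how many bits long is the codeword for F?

3

Build the tree from the bottom:
A(16) + C(34) → 50
H(39) + 50 → 89
F(74) + 89 → 163
E(147) + D(150) → 297
163 + G(186) → 349
B(196) + 297 → 493
349 + 493 → 842
F's leaf is at depth 3, giving a 3-bit codeword.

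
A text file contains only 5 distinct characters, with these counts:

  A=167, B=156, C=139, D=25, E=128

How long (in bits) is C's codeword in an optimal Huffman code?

Huffman merges, smallest pair first:
D(25) + E(128) → 153
C(139) + 153 → 292
B(156) + A(167) → 323
292 + 323 → 615
C sits 2 levels below the root, so its codeword is 2 bits.

2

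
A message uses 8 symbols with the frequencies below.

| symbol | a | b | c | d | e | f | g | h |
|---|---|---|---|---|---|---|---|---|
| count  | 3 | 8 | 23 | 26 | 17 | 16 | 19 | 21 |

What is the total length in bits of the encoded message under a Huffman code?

Merge the two smallest weights repeatedly:
merge a(3) and b(8): 11
merge 11 and f(16): 27
merge e(17) and g(19): 36
merge h(21) and c(23): 44
merge d(26) and 27: 53
merge 36 and 44: 80
merge 53 and 80: 133
The encoded length is the sum of every internal node's weight: 11 + 27 + 36 + 44 + 53 + 80 + 133 = 384 bits.

384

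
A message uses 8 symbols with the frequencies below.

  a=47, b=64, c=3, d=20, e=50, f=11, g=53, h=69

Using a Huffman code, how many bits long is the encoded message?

866

Greedily combine the two least-frequent nodes:
combine c(3), f(11) → 14
combine 14, d(20) → 34
combine 34, a(47) → 81
combine e(50), g(53) → 103
combine b(64), h(69) → 133
combine 81, 103 → 184
combine 133, 184 → 317
Total encoded bits = sum of merged weights = 14 + 34 + 81 + 103 + 133 + 184 + 317 = 866.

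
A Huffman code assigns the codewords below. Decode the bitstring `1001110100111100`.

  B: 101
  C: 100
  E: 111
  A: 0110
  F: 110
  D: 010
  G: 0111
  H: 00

CEDGC

Read left to right; each codeword is recognised as soon as it completes (prefix code):
  100→C | 111→E | 010→D | 0111→G | 100→C
Decoded message: CEDGC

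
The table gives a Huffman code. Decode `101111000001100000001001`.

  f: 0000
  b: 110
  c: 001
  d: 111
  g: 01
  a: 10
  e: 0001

adafbfcc

Read left to right; each codeword is recognised as soon as it completes (prefix code):
  10→a | 111→d | 10→a | 0000→f | 110→b | 0000→f | 001→c | 001→c
Decoded message: adafbfcc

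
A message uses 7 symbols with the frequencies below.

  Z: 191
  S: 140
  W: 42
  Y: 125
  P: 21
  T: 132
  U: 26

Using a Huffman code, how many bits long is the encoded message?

1704

Build the Huffman tree bottom-up:
combine P(21), U(26) → 47
combine W(42), 47 → 89
combine 89, Y(125) → 214
combine T(132), S(140) → 272
combine Z(191), 214 → 405
combine 272, 405 → 677
Total encoded bits = sum of merged weights = 47 + 89 + 214 + 272 + 405 + 677 = 1704.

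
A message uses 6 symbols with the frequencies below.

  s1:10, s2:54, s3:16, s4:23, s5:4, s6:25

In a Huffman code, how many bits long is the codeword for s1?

4

Huffman merges, smallest pair first:
combine s5(4), s1(10) → 14
combine 14, s3(16) → 30
combine s4(23), s6(25) → 48
combine 30, 48 → 78
combine s2(54), 78 → 132
s1 sits 4 levels below the root, so its codeword is 4 bits.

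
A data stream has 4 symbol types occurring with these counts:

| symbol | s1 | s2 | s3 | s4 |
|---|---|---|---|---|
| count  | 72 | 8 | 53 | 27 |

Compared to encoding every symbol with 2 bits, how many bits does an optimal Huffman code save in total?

Fixed-length: 2 bits × 160 symbols = 320 bits.
Huffman merges:
s2(8) + s4(27) → 35
35 + s3(53) → 88
s1(72) + 88 → 160
Huffman total = 35 + 88 + 160 = 283 bits.
Saving = 320 − 283 = 37 bits.

37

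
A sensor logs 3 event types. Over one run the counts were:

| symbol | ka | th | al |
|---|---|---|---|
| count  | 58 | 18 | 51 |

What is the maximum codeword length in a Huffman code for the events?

2

Merge the two lowest-weight nodes at each step:
merge th(18) and al(51): 69
merge ka(58) and 69: 127
The rarest symbols sit at the bottom; the longest codeword is 2 bits.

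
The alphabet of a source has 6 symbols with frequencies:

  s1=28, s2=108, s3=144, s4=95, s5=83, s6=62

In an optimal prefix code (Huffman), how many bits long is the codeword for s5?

Build the tree from the bottom:
merge s1(28) and s6(62): 90
merge s5(83) and 90: 173
merge s4(95) and s2(108): 203
merge s3(144) and 173: 317
merge 203 and 317: 520
The subtree containing s5 is merged 3 times, so code length = 3.

3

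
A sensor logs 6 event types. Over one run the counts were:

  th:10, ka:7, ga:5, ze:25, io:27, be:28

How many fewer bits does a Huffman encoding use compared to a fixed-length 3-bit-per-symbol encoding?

68

Fixed-length: 3 bits × 102 symbols = 306 bits.
Huffman merges:
ga(5) + ka(7) → 12
th(10) + 12 → 22
22 + ze(25) → 47
io(27) + be(28) → 55
47 + 55 → 102
Huffman total = 12 + 22 + 47 + 55 + 102 = 238 bits.
Saving = 306 − 238 = 68 bits.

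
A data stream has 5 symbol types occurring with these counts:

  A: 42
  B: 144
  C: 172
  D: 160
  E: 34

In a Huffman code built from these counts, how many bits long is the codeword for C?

2

Huffman merges, smallest pair first:
merge E(34) and A(42): 76
merge 76 and B(144): 220
merge D(160) and C(172): 332
merge 220 and 332: 552
C sits 2 levels below the root, so its codeword is 2 bits.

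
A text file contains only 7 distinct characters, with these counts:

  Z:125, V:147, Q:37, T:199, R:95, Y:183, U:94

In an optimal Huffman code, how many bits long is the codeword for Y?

2

Repeatedly merge the two smallest:
merge Q(37) and U(94): 131
merge R(95) and Z(125): 220
merge 131 and V(147): 278
merge Y(183) and T(199): 382
merge 220 and 278: 498
merge 382 and 498: 880
The subtree containing Y is merged 2 times, so code length = 2.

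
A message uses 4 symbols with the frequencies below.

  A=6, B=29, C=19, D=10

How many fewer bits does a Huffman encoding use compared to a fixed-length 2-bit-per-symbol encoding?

13

Fixed-length: 2 bits × 64 symbols = 128 bits.
Huffman merges:
A(6) + D(10) → 16
16 + C(19) → 35
B(29) + 35 → 64
Huffman total = 16 + 35 + 64 = 115 bits.
Saving = 128 − 115 = 13 bits.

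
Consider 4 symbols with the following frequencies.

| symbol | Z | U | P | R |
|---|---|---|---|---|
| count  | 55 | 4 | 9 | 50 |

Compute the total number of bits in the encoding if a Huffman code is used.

Merge the two smallest weights repeatedly:
U(4) + P(9) → 13
13 + R(50) → 63
Z(55) + 63 → 118
Total encoded bits = sum of merged weights = 13 + 63 + 118 = 194.

194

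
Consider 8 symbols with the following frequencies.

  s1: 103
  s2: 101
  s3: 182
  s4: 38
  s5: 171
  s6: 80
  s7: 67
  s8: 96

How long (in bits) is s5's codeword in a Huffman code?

3

Repeatedly merge the two smallest:
s4(38) + s7(67) → 105
s6(80) + s8(96) → 176
s2(101) + s1(103) → 204
105 + s5(171) → 276
176 + s3(182) → 358
204 + 276 → 480
358 + 480 → 838
s5's leaf is at depth 3, giving a 3-bit codeword.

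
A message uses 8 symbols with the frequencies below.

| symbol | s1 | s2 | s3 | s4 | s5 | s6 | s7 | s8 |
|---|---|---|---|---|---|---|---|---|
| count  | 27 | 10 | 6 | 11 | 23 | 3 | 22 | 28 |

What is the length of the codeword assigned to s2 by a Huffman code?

4

Huffman merges, smallest pair first:
s6(3) + s3(6) → 9
9 + s2(10) → 19
s4(11) + 19 → 30
s7(22) + s5(23) → 45
s1(27) + s8(28) → 55
30 + 45 → 75
55 + 75 → 130
The subtree containing s2 is merged 4 times, so code length = 4.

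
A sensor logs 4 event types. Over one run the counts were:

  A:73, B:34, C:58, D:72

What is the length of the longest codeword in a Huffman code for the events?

2

Merge the two lowest-weight nodes at each step:
B(34) + C(58) → 92
D(72) + A(73) → 145
92 + 145 → 237
The rarest symbols sit at the bottom; the longest codeword is 2 bits.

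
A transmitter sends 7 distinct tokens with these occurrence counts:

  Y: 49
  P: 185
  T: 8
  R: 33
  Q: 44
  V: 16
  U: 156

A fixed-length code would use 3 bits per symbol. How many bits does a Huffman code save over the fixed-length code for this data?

Fixed-length: 3 bits × 491 symbols = 1473 bits.
Huffman merges:
T(8) + V(16) → 24
24 + R(33) → 57
Q(44) + Y(49) → 93
57 + 93 → 150
150 + U(156) → 306
P(185) + 306 → 491
Huffman total = 24 + 57 + 93 + 150 + 306 + 491 = 1121 bits.
Saving = 1473 − 1121 = 352 bits.

352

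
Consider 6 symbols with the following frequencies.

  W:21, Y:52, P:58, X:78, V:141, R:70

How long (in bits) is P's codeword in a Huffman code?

3

Build the tree from the bottom:
combine W(21), Y(52) → 73
combine P(58), R(70) → 128
combine 73, X(78) → 151
combine 128, V(141) → 269
combine 151, 269 → 420
The subtree containing P is merged 3 times, so code length = 3.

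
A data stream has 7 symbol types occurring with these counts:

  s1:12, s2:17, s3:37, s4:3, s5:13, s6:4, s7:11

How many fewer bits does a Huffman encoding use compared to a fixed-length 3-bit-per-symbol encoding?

Fixed-length: 3 bits × 97 symbols = 291 bits.
Huffman merges:
combine s4(3), s6(4) → 7
combine 7, s7(11) → 18
combine s1(12), s5(13) → 25
combine s2(17), 18 → 35
combine 25, 35 → 60
combine s3(37), 60 → 97
Huffman total = 7 + 18 + 25 + 35 + 60 + 97 = 242 bits.
Saving = 291 − 242 = 49 bits.

49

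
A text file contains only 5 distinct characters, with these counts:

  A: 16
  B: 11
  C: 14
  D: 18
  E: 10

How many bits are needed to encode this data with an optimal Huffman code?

159

Build the Huffman tree bottom-up:
combine E(10), B(11) → 21
combine C(14), A(16) → 30
combine D(18), 21 → 39
combine 30, 39 → 69
Each symbol's bit-cost is frequency × depth; summing gives 159 bits (equivalently 21 + 30 + 39 + 69).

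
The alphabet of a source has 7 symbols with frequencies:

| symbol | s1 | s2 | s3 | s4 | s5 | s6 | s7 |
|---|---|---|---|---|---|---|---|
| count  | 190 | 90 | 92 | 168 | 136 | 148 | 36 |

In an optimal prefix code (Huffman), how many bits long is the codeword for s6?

Build the tree from the bottom:
s7(36) + s2(90) → 126
s3(92) + 126 → 218
s5(136) + s6(148) → 284
s4(168) + s1(190) → 358
218 + 284 → 502
358 + 502 → 860
The subtree containing s6 is merged 3 times, so code length = 3.

3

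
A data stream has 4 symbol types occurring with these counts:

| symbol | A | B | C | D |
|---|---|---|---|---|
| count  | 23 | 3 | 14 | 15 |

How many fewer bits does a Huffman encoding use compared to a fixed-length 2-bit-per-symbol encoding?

6

Fixed-length: 2 bits × 55 symbols = 110 bits.
Huffman merges:
merge B(3) and C(14): 17
merge D(15) and 17: 32
merge A(23) and 32: 55
Huffman total = 17 + 32 + 55 = 104 bits.
Saving = 110 − 104 = 6 bits.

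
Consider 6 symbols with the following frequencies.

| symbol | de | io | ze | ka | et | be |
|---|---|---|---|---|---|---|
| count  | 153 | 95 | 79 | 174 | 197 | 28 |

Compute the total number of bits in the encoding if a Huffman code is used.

Greedily combine the two least-frequent nodes:
merge be(28) and ze(79): 107
merge io(95) and 107: 202
merge de(153) and ka(174): 327
merge et(197) and 202: 399
merge 327 and 399: 726
Total encoded bits = sum of merged weights = 107 + 202 + 327 + 399 + 726 = 1761.

1761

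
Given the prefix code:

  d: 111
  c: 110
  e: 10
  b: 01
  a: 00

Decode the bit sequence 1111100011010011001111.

dcacebebd

Read left to right; each codeword is recognised as soon as it completes (prefix code):
  111→d | 110→c | 00→a | 110→c | 10→e | 01→b | 10→e | 01→b | 111→d
Decoded message: dcacebebd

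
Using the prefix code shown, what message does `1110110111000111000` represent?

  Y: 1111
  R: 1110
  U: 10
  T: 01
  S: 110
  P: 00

RSRPRP

Read left to right; each codeword is recognised as soon as it completes (prefix code):
  1110→R | 110→S | 1110→R | 00→P | 1110→R | 00→P
Decoded message: RSRPRP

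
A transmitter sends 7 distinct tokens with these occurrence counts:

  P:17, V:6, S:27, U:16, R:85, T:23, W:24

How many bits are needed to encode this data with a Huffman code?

485

Merge the two smallest weights repeatedly:
merge V(6) and U(16): 22
merge P(17) and 22: 39
merge T(23) and W(24): 47
merge S(27) and 39: 66
merge 47 and 66: 113
merge R(85) and 113: 198
The encoded length is the sum of every internal node's weight: 22 + 39 + 47 + 66 + 113 + 198 = 485 bits.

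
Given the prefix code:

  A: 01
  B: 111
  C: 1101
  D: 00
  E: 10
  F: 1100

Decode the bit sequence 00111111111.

Read left to right; each codeword is recognised as soon as it completes (prefix code):
  00→D | 111→B | 111→B | 111→B
Decoded message: DBBB

DBBB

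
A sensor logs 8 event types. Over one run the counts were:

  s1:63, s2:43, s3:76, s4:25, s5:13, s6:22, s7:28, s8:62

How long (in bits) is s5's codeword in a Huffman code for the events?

4

Huffman merges, smallest pair first:
merge s5(13) and s6(22): 35
merge s4(25) and s7(28): 53
merge 35 and s2(43): 78
merge 53 and s8(62): 115
merge s1(63) and s3(76): 139
merge 78 and 115: 193
merge 139 and 193: 332
The subtree containing s5 is merged 4 times, so code length = 4.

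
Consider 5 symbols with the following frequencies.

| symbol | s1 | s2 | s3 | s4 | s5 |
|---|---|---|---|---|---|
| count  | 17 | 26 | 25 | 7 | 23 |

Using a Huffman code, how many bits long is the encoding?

220

Build the Huffman tree bottom-up:
s4(7) + s1(17) → 24
s5(23) + 24 → 47
s3(25) + s2(26) → 51
47 + 51 → 98
Each symbol's bit-cost is frequency × depth; summing gives 220 bits (equivalently 24 + 47 + 51 + 98).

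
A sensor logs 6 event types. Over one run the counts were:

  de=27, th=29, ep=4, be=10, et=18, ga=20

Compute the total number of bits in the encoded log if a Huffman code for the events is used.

Merge the two smallest weights repeatedly:
ep(4) + be(10) → 14
14 + et(18) → 32
ga(20) + de(27) → 47
th(29) + 32 → 61
47 + 61 → 108
Each symbol's bit-cost is frequency × depth; summing gives 262 bits (equivalently 14 + 32 + 47 + 61 + 108).

262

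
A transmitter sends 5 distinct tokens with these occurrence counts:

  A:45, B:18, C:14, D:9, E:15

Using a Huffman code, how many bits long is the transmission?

213

Build the Huffman tree bottom-up:
combine D(9), C(14) → 23
combine E(15), B(18) → 33
combine 23, 33 → 56
combine A(45), 56 → 101
Each symbol's bit-cost is frequency × depth; summing gives 213 bits (equivalently 23 + 33 + 56 + 101).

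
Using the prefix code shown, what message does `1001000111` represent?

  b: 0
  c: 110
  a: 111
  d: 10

dbdbba

Read left to right; each codeword is recognised as soon as it completes (prefix code):
  10→d | 0→b | 10→d | 0→b | 0→b | 111→a
Decoded message: dbdbba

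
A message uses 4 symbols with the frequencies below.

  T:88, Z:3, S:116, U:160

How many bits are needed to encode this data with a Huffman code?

665

Build the Huffman tree bottom-up:
merge Z(3) and T(88): 91
merge 91 and S(116): 207
merge U(160) and 207: 367
Each symbol's bit-cost is frequency × depth; summing gives 665 bits (equivalently 91 + 207 + 367).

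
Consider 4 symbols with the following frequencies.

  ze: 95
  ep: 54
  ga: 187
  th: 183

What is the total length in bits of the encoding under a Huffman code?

Merge the two smallest weights repeatedly:
ep(54) + ze(95) → 149
149 + th(183) → 332
ga(187) + 332 → 519
Total encoded bits = sum of merged weights = 149 + 332 + 519 = 1000.

1000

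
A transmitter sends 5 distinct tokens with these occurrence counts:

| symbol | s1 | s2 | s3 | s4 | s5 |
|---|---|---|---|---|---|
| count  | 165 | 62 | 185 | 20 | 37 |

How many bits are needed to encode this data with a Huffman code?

929

Build the Huffman tree bottom-up:
merge s4(20) and s5(37): 57
merge 57 and s2(62): 119
merge 119 and s1(165): 284
merge s3(185) and 284: 469
Total encoded bits = sum of merged weights = 57 + 119 + 284 + 469 = 929.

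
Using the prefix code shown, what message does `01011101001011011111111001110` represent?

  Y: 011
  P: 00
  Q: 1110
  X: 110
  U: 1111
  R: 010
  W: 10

Read left to right; each codeword is recognised as soon as it completes (prefix code):
  010→R | 1110→Q | 10→W | 010→R | 110→X | 1111→U | 1111→U | 00→P | 1110→Q
Decoded message: RQWRXUUPQ

RQWRXUUPQ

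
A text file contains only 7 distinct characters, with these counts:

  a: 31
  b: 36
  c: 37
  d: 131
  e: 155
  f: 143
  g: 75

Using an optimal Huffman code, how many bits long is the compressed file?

1566

Greedily combine the two least-frequent nodes:
merge a(31) and b(36): 67
merge c(37) and 67: 104
merge g(75) and 104: 179
merge d(131) and f(143): 274
merge e(155) and 179: 334
merge 274 and 334: 608
The encoded length is the sum of every internal node's weight: 67 + 104 + 179 + 274 + 334 + 608 = 1566 bits.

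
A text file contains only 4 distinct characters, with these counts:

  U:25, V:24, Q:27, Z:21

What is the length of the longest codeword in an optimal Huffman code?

2

Merge the two lowest-weight nodes at each step:
combine Z(21), V(24) → 45
combine U(25), Q(27) → 52
combine 45, 52 → 97
The rarest symbols sit at the bottom; the longest codeword is 2 bits.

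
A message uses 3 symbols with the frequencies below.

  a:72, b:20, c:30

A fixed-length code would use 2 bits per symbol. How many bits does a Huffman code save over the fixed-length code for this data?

Fixed-length: 2 bits × 122 symbols = 244 bits.
Huffman merges:
b(20) + c(30) → 50
50 + a(72) → 122
Huffman total = 50 + 122 = 172 bits.
Saving = 244 − 172 = 72 bits.

72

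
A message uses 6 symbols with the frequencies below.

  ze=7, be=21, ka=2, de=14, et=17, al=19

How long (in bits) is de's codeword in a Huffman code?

Repeatedly merge the two smallest:
merge ka(2) and ze(7): 9
merge 9 and de(14): 23
merge et(17) and al(19): 36
merge be(21) and 23: 44
merge 36 and 44: 80
de sits 3 levels below the root, so its codeword is 3 bits.

3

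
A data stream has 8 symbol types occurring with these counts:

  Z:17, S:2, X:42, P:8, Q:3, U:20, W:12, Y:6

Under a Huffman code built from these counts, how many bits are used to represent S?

6

Huffman merges, smallest pair first:
S(2) + Q(3) → 5
5 + Y(6) → 11
P(8) + 11 → 19
W(12) + Z(17) → 29
19 + U(20) → 39
29 + 39 → 68
X(42) + 68 → 110
S's leaf is at depth 6, giving a 6-bit codeword.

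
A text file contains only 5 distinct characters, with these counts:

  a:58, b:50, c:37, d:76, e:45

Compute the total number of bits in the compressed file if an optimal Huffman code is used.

614

Greedily combine the two least-frequent nodes:
merge c(37) and e(45): 82
merge b(50) and a(58): 108
merge d(76) and 82: 158
merge 108 and 158: 266
Each symbol's bit-cost is frequency × depth; summing gives 614 bits (equivalently 82 + 108 + 158 + 266).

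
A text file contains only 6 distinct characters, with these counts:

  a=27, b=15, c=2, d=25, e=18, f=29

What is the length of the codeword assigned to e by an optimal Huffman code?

3

Huffman merges, smallest pair first:
c(2) + b(15) → 17
17 + e(18) → 35
d(25) + a(27) → 52
f(29) + 35 → 64
52 + 64 → 116
e sits 3 levels below the root, so its codeword is 3 bits.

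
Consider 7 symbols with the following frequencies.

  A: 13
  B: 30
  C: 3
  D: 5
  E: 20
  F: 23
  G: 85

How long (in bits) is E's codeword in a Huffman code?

Build the tree from the bottom:
combine C(3), D(5) → 8
combine 8, A(13) → 21
combine E(20), 21 → 41
combine F(23), B(30) → 53
combine 41, 53 → 94
combine G(85), 94 → 179
E's leaf is at depth 3, giving a 3-bit codeword.

3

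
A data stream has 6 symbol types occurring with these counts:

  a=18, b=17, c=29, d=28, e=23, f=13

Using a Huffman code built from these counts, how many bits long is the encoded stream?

327

Build the Huffman tree bottom-up:
merge f(13) and b(17): 30
merge a(18) and e(23): 41
merge d(28) and c(29): 57
merge 30 and 41: 71
merge 57 and 71: 128
The encoded length is the sum of every internal node's weight: 30 + 41 + 57 + 71 + 128 = 327 bits.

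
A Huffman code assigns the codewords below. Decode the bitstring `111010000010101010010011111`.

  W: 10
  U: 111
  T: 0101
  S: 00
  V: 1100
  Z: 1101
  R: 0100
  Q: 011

Read left to right; each codeword is recognised as soon as it completes (prefix code):
  111→U | 0100→R | 00→S | 0101→T | 0101→T | 00→S | 10→W | 011→Q | 111→U
Decoded message: URSTTSWQU

URSTTSWQU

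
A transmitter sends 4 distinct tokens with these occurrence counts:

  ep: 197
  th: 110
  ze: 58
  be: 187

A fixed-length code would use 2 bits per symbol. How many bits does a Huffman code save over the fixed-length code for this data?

Fixed-length: 2 bits × 552 symbols = 1104 bits.
Huffman merges:
combine ze(58), th(110) → 168
combine 168, be(187) → 355
combine ep(197), 355 → 552
Huffman total = 168 + 355 + 552 = 1075 bits.
Saving = 1104 − 1075 = 29 bits.

29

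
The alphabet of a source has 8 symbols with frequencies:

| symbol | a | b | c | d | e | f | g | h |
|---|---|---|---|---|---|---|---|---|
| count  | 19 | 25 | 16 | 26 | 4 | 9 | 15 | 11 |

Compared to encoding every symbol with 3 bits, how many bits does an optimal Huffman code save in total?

Fixed-length: 3 bits × 125 symbols = 375 bits.
Huffman merges:
combine e(4), f(9) → 13
combine h(11), 13 → 24
combine g(15), c(16) → 31
combine a(19), 24 → 43
combine b(25), d(26) → 51
combine 31, 43 → 74
combine 51, 74 → 125
Huffman total = 13 + 24 + 31 + 43 + 51 + 74 + 125 = 361 bits.
Saving = 375 − 361 = 14 bits.

14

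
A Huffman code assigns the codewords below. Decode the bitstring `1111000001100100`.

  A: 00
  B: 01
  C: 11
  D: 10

CCAABDBA

Read left to right; each codeword is recognised as soon as it completes (prefix code):
  11→C | 11→C | 00→A | 00→A | 01→B | 10→D | 01→B | 00→A
Decoded message: CCAABDBA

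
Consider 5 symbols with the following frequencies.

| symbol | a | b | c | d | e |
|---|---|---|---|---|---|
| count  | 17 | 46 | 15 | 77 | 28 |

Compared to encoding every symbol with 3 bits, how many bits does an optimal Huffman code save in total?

Fixed-length: 3 bits × 183 symbols = 549 bits.
Huffman merges:
c(15) + a(17) → 32
e(28) + 32 → 60
b(46) + 60 → 106
d(77) + 106 → 183
Huffman total = 32 + 60 + 106 + 183 = 381 bits.
Saving = 549 − 381 = 168 bits.

168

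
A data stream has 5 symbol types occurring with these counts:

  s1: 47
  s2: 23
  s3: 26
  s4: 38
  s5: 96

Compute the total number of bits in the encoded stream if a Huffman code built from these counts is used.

Greedily combine the two least-frequent nodes:
combine s2(23), s3(26) → 49
combine s4(38), s1(47) → 85
combine 49, 85 → 134
combine s5(96), 134 → 230
Each symbol's bit-cost is frequency × depth; summing gives 498 bits (equivalently 49 + 85 + 134 + 230).

498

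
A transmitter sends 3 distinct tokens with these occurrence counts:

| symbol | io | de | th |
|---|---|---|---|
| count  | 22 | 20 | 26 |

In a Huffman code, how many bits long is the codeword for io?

Build the tree from the bottom:
de(20) + io(22) → 42
th(26) + 42 → 68
io sits 2 levels below the root, so its codeword is 2 bits.

2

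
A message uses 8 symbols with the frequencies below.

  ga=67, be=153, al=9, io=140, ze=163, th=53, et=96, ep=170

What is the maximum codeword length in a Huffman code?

5

Merge the two lowest-weight nodes at each step:
al(9) + th(53) → 62
62 + ga(67) → 129
et(96) + 129 → 225
io(140) + be(153) → 293
ze(163) + ep(170) → 333
225 + 293 → 518
333 + 518 → 851
The rarest symbols sit at the bottom; the longest codeword is 5 bits.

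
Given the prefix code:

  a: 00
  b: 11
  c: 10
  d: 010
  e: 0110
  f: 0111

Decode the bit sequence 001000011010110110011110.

acaecbefc

Read left to right; each codeword is recognised as soon as it completes (prefix code):
  00→a | 10→c | 00→a | 0110→e | 10→c | 11→b | 0110→e | 0111→f | 10→c
Decoded message: acaecbefc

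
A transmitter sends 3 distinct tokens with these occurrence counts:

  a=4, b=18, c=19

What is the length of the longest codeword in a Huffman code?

Merge the two lowest-weight nodes at each step:
a(4) + b(18) → 22
c(19) + 22 → 41
The first pair merged (a, b) ends up deepest, at depth 2.

2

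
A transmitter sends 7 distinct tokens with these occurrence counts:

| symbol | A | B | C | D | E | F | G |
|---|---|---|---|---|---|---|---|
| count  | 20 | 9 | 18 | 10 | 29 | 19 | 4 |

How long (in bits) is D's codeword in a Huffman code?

Build the tree from the bottom:
merge G(4) and B(9): 13
merge D(10) and 13: 23
merge C(18) and F(19): 37
merge A(20) and 23: 43
merge E(29) and 37: 66
merge 43 and 66: 109
D sits 3 levels below the root, so its codeword is 3 bits.

3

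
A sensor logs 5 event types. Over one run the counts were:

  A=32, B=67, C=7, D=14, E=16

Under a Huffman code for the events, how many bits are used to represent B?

Build the tree from the bottom:
C(7) + D(14) → 21
E(16) + 21 → 37
A(32) + 37 → 69
B(67) + 69 → 136
B sits one level below the root: a 1-bit codeword.

1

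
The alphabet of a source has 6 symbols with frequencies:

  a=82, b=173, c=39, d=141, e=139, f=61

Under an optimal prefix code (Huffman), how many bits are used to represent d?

Repeatedly merge the two smallest:
merge c(39) and f(61): 100
merge a(82) and 100: 182
merge e(139) and d(141): 280
merge b(173) and 182: 355
merge 280 and 355: 635
d sits 2 levels below the root, so its codeword is 2 bits.

2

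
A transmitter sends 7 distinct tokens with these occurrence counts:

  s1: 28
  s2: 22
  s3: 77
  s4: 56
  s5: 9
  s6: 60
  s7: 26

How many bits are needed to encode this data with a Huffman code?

726

Greedily combine the two least-frequent nodes:
s5(9) + s2(22) → 31
s7(26) + s1(28) → 54
31 + 54 → 85
s4(56) + s6(60) → 116
s3(77) + 85 → 162
116 + 162 → 278
Each symbol's bit-cost is frequency × depth; summing gives 726 bits (equivalently 31 + 54 + 85 + 116 + 162 + 278).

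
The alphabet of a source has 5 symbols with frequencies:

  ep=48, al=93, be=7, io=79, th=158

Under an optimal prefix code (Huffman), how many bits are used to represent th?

1

Huffman merges, smallest pair first:
merge be(7) and ep(48): 55
merge 55 and io(79): 134
merge al(93) and 134: 227
merge th(158) and 227: 385
th is a child of the root — depth 1, so its codeword is a single bit.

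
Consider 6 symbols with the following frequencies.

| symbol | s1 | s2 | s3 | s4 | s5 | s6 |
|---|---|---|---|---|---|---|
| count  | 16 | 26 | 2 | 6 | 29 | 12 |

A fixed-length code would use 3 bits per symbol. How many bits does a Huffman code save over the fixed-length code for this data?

Fixed-length: 3 bits × 91 symbols = 273 bits.
Huffman merges:
combine s3(2), s4(6) → 8
combine 8, s6(12) → 20
combine s1(16), 20 → 36
combine s2(26), s5(29) → 55
combine 36, 55 → 91
Huffman total = 8 + 20 + 36 + 55 + 91 = 210 bits.
Saving = 273 − 210 = 63 bits.

63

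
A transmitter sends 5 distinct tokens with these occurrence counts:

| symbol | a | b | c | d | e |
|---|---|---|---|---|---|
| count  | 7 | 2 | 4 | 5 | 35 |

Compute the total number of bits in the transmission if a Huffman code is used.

Greedily combine the two least-frequent nodes:
merge b(2) and c(4): 6
merge d(5) and 6: 11
merge a(7) and 11: 18
merge 18 and e(35): 53
The encoded length is the sum of every internal node's weight: 6 + 11 + 18 + 53 = 88 bits.

88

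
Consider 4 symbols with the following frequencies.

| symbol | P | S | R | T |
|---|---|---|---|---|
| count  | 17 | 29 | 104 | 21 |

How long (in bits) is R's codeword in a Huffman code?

Build the tree from the bottom:
merge P(17) and T(21): 38
merge S(29) and 38: 67
merge 67 and R(104): 171
R is a child of the root — depth 1, so its codeword is a single bit.

1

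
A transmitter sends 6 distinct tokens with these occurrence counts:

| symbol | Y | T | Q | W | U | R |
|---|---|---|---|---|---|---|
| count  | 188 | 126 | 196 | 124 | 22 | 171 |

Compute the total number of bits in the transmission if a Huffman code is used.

Greedily combine the two least-frequent nodes:
U(22) + W(124) → 146
T(126) + 146 → 272
R(171) + Y(188) → 359
Q(196) + 272 → 468
359 + 468 → 827
Total encoded bits = sum of merged weights = 146 + 272 + 359 + 468 + 827 = 2072.

2072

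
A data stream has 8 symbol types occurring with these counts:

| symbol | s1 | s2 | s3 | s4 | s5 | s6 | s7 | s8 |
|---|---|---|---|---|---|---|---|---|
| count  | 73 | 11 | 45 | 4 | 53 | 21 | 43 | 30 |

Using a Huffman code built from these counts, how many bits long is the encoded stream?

Greedily combine the two least-frequent nodes:
s4(4) + s2(11) → 15
15 + s6(21) → 36
s8(30) + 36 → 66
s7(43) + s3(45) → 88
s5(53) + 66 → 119
s1(73) + 88 → 161
119 + 161 → 280
The encoded length is the sum of every internal node's weight: 15 + 36 + 66 + 88 + 119 + 161 + 280 = 765 bits.

765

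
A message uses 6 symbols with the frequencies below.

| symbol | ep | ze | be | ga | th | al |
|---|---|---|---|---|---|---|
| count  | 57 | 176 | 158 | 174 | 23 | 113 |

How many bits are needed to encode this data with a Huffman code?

1675

Greedily combine the two least-frequent nodes:
merge th(23) and ep(57): 80
merge 80 and al(113): 193
merge be(158) and ga(174): 332
merge ze(176) and 193: 369
merge 332 and 369: 701
The encoded length is the sum of every internal node's weight: 80 + 193 + 332 + 369 + 701 = 1675 bits.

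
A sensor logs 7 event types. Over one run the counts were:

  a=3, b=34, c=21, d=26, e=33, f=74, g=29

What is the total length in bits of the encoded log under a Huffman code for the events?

Build the Huffman tree bottom-up:
combine a(3), c(21) → 24
combine 24, d(26) → 50
combine g(29), e(33) → 62
combine b(34), 50 → 84
combine 62, f(74) → 136
combine 84, 136 → 220
Each symbol's bit-cost is frequency × depth; summing gives 576 bits (equivalently 24 + 50 + 62 + 84 + 136 + 220).

576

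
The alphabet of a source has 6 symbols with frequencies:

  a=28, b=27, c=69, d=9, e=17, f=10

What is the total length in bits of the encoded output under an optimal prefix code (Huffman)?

Greedily combine the two least-frequent nodes:
merge d(9) and f(10): 19
merge e(17) and 19: 36
merge b(27) and a(28): 55
merge 36 and 55: 91
merge c(69) and 91: 160
Each symbol's bit-cost is frequency × depth; summing gives 361 bits (equivalently 19 + 36 + 55 + 91 + 160).

361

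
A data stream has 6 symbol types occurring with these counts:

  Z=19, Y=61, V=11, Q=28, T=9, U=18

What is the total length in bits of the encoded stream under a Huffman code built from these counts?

336

Build the Huffman tree bottom-up:
merge T(9) and V(11): 20
merge U(18) and Z(19): 37
merge 20 and Q(28): 48
merge 37 and 48: 85
merge Y(61) and 85: 146
Total encoded bits = sum of merged weights = 20 + 37 + 48 + 85 + 146 = 336.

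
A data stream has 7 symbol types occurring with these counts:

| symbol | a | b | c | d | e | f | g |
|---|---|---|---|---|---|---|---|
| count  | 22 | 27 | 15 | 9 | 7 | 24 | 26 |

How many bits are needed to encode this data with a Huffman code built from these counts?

353

Build the Huffman tree bottom-up:
combine e(7), d(9) → 16
combine c(15), 16 → 31
combine a(22), f(24) → 46
combine g(26), b(27) → 53
combine 31, 46 → 77
combine 53, 77 → 130
The encoded length is the sum of every internal node's weight: 16 + 31 + 46 + 53 + 77 + 130 = 353 bits.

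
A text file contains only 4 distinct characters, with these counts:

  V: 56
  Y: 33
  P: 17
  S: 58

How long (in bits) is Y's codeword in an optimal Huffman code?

3

Huffman merges, smallest pair first:
combine P(17), Y(33) → 50
combine 50, V(56) → 106
combine S(58), 106 → 164
The subtree containing Y is merged 3 times, so code length = 3.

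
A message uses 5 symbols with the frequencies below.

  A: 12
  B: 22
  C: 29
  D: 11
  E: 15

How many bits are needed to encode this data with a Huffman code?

201

Greedily combine the two least-frequent nodes:
D(11) + A(12) → 23
E(15) + B(22) → 37
23 + C(29) → 52
37 + 52 → 89
Each symbol's bit-cost is frequency × depth; summing gives 201 bits (equivalently 23 + 37 + 52 + 89).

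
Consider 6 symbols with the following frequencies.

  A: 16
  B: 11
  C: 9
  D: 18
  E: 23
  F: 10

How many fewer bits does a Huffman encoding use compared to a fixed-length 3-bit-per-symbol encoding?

41

Fixed-length: 3 bits × 87 symbols = 261 bits.
Huffman merges:
combine C(9), F(10) → 19
combine B(11), A(16) → 27
combine D(18), 19 → 37
combine E(23), 27 → 50
combine 37, 50 → 87
Huffman total = 19 + 27 + 37 + 50 + 87 = 220 bits.
Saving = 261 − 220 = 41 bits.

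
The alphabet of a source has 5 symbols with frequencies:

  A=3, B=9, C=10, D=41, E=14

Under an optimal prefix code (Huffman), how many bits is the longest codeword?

Merge the two lowest-weight nodes at each step:
combine A(3), B(9) → 12
combine C(10), 12 → 22
combine E(14), 22 → 36
combine 36, D(41) → 77
The rarest symbols sit at the bottom; the longest codeword is 4 bits.

4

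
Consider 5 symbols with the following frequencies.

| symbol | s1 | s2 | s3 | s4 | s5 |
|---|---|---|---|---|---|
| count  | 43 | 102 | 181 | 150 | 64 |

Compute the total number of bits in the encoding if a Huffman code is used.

1187

Merge the two smallest weights repeatedly:
combine s1(43), s5(64) → 107
combine s2(102), 107 → 209
combine s4(150), s3(181) → 331
combine 209, 331 → 540
Total encoded bits = sum of merged weights = 107 + 209 + 331 + 540 = 1187.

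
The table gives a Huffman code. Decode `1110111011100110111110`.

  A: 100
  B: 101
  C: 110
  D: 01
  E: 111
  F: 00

Read left to right; each codeword is recognised as soon as it completes (prefix code):
  111→E | 01→D | 110→C | 111→E | 00→F | 110→C | 111→E | 110→C
Decoded message: EDCEFCEC

EDCEFCEC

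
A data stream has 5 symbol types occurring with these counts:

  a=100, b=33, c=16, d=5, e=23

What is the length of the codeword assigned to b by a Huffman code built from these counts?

2

Build the tree from the bottom:
combine d(5), c(16) → 21
combine 21, e(23) → 44
combine b(33), 44 → 77
combine 77, a(100) → 177
b's leaf is at depth 2, giving a 2-bit codeword.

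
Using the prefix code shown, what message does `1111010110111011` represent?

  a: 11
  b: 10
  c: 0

Read left to right; each codeword is recognised as soon as it completes (prefix code):
  11→a | 11→a | 0→c | 10→b | 11→a | 0→c | 11→a | 10→b | 11→a
Decoded message: aacbacaba

aacbacaba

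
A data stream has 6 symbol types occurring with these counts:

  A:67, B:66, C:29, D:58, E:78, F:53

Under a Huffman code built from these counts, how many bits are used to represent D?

Huffman merges, smallest pair first:
merge C(29) and F(53): 82
merge D(58) and B(66): 124
merge A(67) and E(78): 145
merge 82 and 124: 206
merge 145 and 206: 351
D's leaf is at depth 3, giving a 3-bit codeword.

3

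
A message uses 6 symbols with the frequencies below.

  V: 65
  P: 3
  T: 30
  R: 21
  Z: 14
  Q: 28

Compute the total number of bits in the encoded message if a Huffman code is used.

Build the Huffman tree bottom-up:
combine P(3), Z(14) → 17
combine 17, R(21) → 38
combine Q(28), T(30) → 58
combine 38, 58 → 96
combine V(65), 96 → 161
The encoded length is the sum of every internal node's weight: 17 + 38 + 58 + 96 + 161 = 370 bits.

370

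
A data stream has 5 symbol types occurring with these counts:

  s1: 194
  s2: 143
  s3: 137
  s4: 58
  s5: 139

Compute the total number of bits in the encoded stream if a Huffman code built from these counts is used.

1537

Build the Huffman tree bottom-up:
merge s4(58) and s3(137): 195
merge s5(139) and s2(143): 282
merge s1(194) and 195: 389
merge 282 and 389: 671
Each symbol's bit-cost is frequency × depth; summing gives 1537 bits (equivalently 195 + 282 + 389 + 671).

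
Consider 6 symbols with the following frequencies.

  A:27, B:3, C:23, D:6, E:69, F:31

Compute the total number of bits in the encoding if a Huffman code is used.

348

Build the Huffman tree bottom-up:
B(3) + D(6) → 9
9 + C(23) → 32
A(27) + F(31) → 58
32 + 58 → 90
E(69) + 90 → 159
Total encoded bits = sum of merged weights = 9 + 32 + 58 + 90 + 159 = 348.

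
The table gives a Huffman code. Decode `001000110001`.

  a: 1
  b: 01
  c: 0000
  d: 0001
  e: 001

Read left to right; each codeword is recognised as soon as it completes (prefix code):
  001→e | 0001→d | 1→a | 0001→d
Decoded message: edad

edad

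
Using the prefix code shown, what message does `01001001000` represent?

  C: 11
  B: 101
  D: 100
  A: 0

ADDDA

Read left to right; each codeword is recognised as soon as it completes (prefix code):
  0→A | 100→D | 100→D | 100→D | 0→A
Decoded message: ADDDA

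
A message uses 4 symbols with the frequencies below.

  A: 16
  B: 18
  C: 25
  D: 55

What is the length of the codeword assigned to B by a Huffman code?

3

Build the tree from the bottom:
A(16) + B(18) → 34
C(25) + 34 → 59
D(55) + 59 → 114
B sits 3 levels below the root, so its codeword is 3 bits.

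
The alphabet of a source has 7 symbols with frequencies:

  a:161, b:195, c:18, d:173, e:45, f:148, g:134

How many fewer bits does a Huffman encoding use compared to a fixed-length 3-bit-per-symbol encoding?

Fixed-length: 3 bits × 874 symbols = 2622 bits.
Huffman merges:
c(18) + e(45) → 63
63 + g(134) → 197
f(148) + a(161) → 309
d(173) + b(195) → 368
197 + 309 → 506
368 + 506 → 874
Huffman total = 63 + 197 + 309 + 368 + 506 + 874 = 2317 bits.
Saving = 2622 − 2317 = 305 bits.

305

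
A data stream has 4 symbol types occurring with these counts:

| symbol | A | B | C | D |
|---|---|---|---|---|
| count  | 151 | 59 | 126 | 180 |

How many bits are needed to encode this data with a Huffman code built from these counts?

1032

Greedily combine the two least-frequent nodes:
combine B(59), C(126) → 185
combine A(151), D(180) → 331
combine 185, 331 → 516
Total encoded bits = sum of merged weights = 185 + 331 + 516 = 1032.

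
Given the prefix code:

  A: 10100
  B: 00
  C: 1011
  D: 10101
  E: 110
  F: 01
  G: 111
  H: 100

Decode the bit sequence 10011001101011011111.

HEFDCG

Read left to right; each codeword is recognised as soon as it completes (prefix code):
  100→H | 110→E | 01→F | 10101→D | 1011→C | 111→G
Decoded message: HEFDCG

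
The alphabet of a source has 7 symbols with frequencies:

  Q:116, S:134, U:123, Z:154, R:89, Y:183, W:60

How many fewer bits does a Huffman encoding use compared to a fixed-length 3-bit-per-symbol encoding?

188

Fixed-length: 3 bits × 859 symbols = 2577 bits.
Huffman merges:
combine W(60), R(89) → 149
combine Q(116), U(123) → 239
combine S(134), 149 → 283
combine Z(154), Y(183) → 337
combine 239, 283 → 522
combine 337, 522 → 859
Huffman total = 149 + 239 + 283 + 337 + 522 + 859 = 2389 bits.
Saving = 2577 − 2389 = 188 bits.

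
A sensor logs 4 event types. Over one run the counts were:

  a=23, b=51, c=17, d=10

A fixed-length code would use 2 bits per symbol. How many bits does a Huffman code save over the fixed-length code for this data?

24

Fixed-length: 2 bits × 101 symbols = 202 bits.
Huffman merges:
merge d(10) and c(17): 27
merge a(23) and 27: 50
merge 50 and b(51): 101
Huffman total = 27 + 50 + 101 = 178 bits.
Saving = 202 − 178 = 24 bits.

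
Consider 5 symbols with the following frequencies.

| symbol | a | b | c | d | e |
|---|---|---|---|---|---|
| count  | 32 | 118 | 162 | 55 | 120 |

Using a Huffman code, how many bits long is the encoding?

1061

Build the Huffman tree bottom-up:
combine a(32), d(55) → 87
combine 87, b(118) → 205
combine e(120), c(162) → 282
combine 205, 282 → 487
Total encoded bits = sum of merged weights = 87 + 205 + 282 + 487 = 1061.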